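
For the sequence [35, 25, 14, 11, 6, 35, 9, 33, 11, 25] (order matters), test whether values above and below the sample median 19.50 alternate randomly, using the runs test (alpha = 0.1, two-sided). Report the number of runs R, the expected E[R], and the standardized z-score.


Step 1: Compute median = 19.50; label A = above, B = below.
Labels in order: AABBBABABA  (n_A = 5, n_B = 5)
Step 2: Count runs R = 7.
Step 3: Under H0 (random ordering), E[R] = 2*n_A*n_B/(n_A+n_B) + 1 = 2*5*5/10 + 1 = 6.0000.
        Var[R] = 2*n_A*n_B*(2*n_A*n_B - n_A - n_B) / ((n_A+n_B)^2 * (n_A+n_B-1)) = 2000/900 = 2.2222.
        SD[R] = 1.4907.
Step 4: Continuity-corrected z = (R - 0.5 - E[R]) / SD[R] = (7 - 0.5 - 6.0000) / 1.4907 = 0.3354.
Step 5: Two-sided p-value via normal approximation = 2*(1 - Phi(|z|)) = 0.737316.
Step 6: alpha = 0.1. fail to reject H0.

R = 7, z = 0.3354, p = 0.737316, fail to reject H0.


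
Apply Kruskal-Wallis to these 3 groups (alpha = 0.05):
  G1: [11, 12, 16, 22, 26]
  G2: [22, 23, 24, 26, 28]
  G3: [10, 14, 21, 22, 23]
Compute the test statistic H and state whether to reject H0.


Step 1: Combine all N = 15 observations and assign midranks.
sorted (value, group, rank): (10,G3,1), (11,G1,2), (12,G1,3), (14,G3,4), (16,G1,5), (21,G3,6), (22,G1,8), (22,G2,8), (22,G3,8), (23,G2,10.5), (23,G3,10.5), (24,G2,12), (26,G1,13.5), (26,G2,13.5), (28,G2,15)
Step 2: Sum ranks within each group.
R_1 = 31.5 (n_1 = 5)
R_2 = 59 (n_2 = 5)
R_3 = 29.5 (n_3 = 5)
Step 3: H = 12/(N(N+1)) * sum(R_i^2/n_i) - 3(N+1)
     = 12/(15*16) * (31.5^2/5 + 59^2/5 + 29.5^2/5) - 3*16
     = 0.050000 * 1068.7 - 48
     = 5.435000.
Step 4: Ties present; correction factor C = 1 - 36/(15^3 - 15) = 0.989286. Corrected H = 5.435000 / 0.989286 = 5.493863.
Step 5: Under H0, H ~ chi^2(2); p-value = 0.064124.
Step 6: alpha = 0.05. fail to reject H0.

H = 5.4939, df = 2, p = 0.064124, fail to reject H0.


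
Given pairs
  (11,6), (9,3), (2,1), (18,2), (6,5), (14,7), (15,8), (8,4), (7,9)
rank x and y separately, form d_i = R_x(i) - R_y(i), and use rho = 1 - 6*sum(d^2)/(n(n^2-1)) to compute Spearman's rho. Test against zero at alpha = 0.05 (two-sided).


Step 1: Rank x and y separately (midranks; no ties here).
rank(x): 11->6, 9->5, 2->1, 18->9, 6->2, 14->7, 15->8, 8->4, 7->3
rank(y): 6->6, 3->3, 1->1, 2->2, 5->5, 7->7, 8->8, 4->4, 9->9
Step 2: d_i = R_x(i) - R_y(i); compute d_i^2.
  (6-6)^2=0, (5-3)^2=4, (1-1)^2=0, (9-2)^2=49, (2-5)^2=9, (7-7)^2=0, (8-8)^2=0, (4-4)^2=0, (3-9)^2=36
sum(d^2) = 98.
Step 3: rho = 1 - 6*98 / (9*(9^2 - 1)) = 1 - 588/720 = 0.183333.
Step 4: Under H0, t = rho * sqrt((n-2)/(1-rho^2)) = 0.4934 ~ t(7).
Step 5: Two-sided p-value from the t-distribution with 7 df = 0.636820.
Step 6: alpha = 0.05. fail to reject H0.

rho = 0.1833, p = 0.636820, fail to reject H0 at alpha = 0.05.


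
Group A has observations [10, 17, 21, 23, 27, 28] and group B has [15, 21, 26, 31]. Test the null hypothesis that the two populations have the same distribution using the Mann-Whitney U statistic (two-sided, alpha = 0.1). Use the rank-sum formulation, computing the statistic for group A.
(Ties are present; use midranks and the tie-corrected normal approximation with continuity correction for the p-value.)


Step 1: Combine and sort all 10 observations; assign midranks.
sorted (value, group): (10,X), (15,Y), (17,X), (21,X), (21,Y), (23,X), (26,Y), (27,X), (28,X), (31,Y)
ranks: 10->1, 15->2, 17->3, 21->4.5, 21->4.5, 23->6, 26->7, 27->8, 28->9, 31->10
Step 2: Rank sum for X: R1 = 1 + 3 + 4.5 + 6 + 8 + 9 = 31.5.
Step 3: U_X = R1 - n1(n1+1)/2 = 31.5 - 6*7/2 = 31.5 - 21 = 10.5.
       U_Y = n1*n2 - U_X = 24 - 10.5 = 13.5.
Step 4: Ties are present, so use the tie-corrected normal approximation (with continuity correction) for the p-value.
Step 5: p-value = 0.830664; compare to alpha = 0.1. fail to reject H0.

U_X = 10.5, p = 0.830664, fail to reject H0 at alpha = 0.1.


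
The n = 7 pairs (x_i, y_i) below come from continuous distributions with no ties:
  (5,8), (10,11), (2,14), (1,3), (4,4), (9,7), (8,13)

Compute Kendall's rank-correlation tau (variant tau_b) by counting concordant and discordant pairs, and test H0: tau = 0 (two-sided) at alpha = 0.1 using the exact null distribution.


Step 1: Enumerate the 21 unordered pairs (i,j) with i<j and classify each by sign(x_j-x_i) * sign(y_j-y_i).
  (1,2):dx=+5,dy=+3->C; (1,3):dx=-3,dy=+6->D; (1,4):dx=-4,dy=-5->C; (1,5):dx=-1,dy=-4->C
  (1,6):dx=+4,dy=-1->D; (1,7):dx=+3,dy=+5->C; (2,3):dx=-8,dy=+3->D; (2,4):dx=-9,dy=-8->C
  (2,5):dx=-6,dy=-7->C; (2,6):dx=-1,dy=-4->C; (2,7):dx=-2,dy=+2->D; (3,4):dx=-1,dy=-11->C
  (3,5):dx=+2,dy=-10->D; (3,6):dx=+7,dy=-7->D; (3,7):dx=+6,dy=-1->D; (4,5):dx=+3,dy=+1->C
  (4,6):dx=+8,dy=+4->C; (4,7):dx=+7,dy=+10->C; (5,6):dx=+5,dy=+3->C; (5,7):dx=+4,dy=+9->C
  (6,7):dx=-1,dy=+6->D
Step 2: C = 13, D = 8, total pairs = 21.
Step 3: tau = (C - D)/(n(n-1)/2) = (13 - 8)/21 = 0.238095.
Step 4: Exact two-sided p-value (enumerate n! = 5040 permutations of y under H0): p = 0.561905.
Step 5: alpha = 0.1. fail to reject H0.

tau_b = 0.2381 (C=13, D=8), p = 0.561905, fail to reject H0.


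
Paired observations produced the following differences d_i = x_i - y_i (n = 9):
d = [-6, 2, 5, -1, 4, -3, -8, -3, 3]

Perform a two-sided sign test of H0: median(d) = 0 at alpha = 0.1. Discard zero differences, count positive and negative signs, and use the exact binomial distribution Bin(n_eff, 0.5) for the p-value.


Step 1: Discard zero differences. Original n = 9; n_eff = number of nonzero differences = 9.
Nonzero differences (with sign): -6, +2, +5, -1, +4, -3, -8, -3, +3
Step 2: Count signs: positive = 4, negative = 5.
Step 3: Under H0: P(positive) = 0.5, so the number of positives S ~ Bin(9, 0.5).
Step 4: Two-sided exact p-value = sum of Bin(9,0.5) probabilities at or below the observed probability = 1.000000.
Step 5: alpha = 0.1. fail to reject H0.

n_eff = 9, pos = 4, neg = 5, p = 1.000000, fail to reject H0.


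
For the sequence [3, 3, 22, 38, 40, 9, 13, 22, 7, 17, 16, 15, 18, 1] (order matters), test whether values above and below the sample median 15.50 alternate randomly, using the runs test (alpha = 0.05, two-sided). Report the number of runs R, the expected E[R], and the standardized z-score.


Step 1: Compute median = 15.50; label A = above, B = below.
Labels in order: BBAAABBABAABAB  (n_A = 7, n_B = 7)
Step 2: Count runs R = 9.
Step 3: Under H0 (random ordering), E[R] = 2*n_A*n_B/(n_A+n_B) + 1 = 2*7*7/14 + 1 = 8.0000.
        Var[R] = 2*n_A*n_B*(2*n_A*n_B - n_A - n_B) / ((n_A+n_B)^2 * (n_A+n_B-1)) = 8232/2548 = 3.2308.
        SD[R] = 1.7974.
Step 4: Continuity-corrected z = (R - 0.5 - E[R]) / SD[R] = (9 - 0.5 - 8.0000) / 1.7974 = 0.2782.
Step 5: Two-sided p-value via normal approximation = 2*(1 - Phi(|z|)) = 0.780879.
Step 6: alpha = 0.05. fail to reject H0.

R = 9, z = 0.2782, p = 0.780879, fail to reject H0.


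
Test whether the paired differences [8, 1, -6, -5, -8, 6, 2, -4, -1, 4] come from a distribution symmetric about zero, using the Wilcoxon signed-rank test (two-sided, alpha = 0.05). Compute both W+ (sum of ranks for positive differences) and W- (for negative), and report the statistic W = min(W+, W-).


Step 1: Drop any zero differences (none here) and take |d_i|.
|d| = [8, 1, 6, 5, 8, 6, 2, 4, 1, 4]
Step 2: Midrank |d_i| (ties get averaged ranks).
ranks: |8|->9.5, |1|->1.5, |6|->7.5, |5|->6, |8|->9.5, |6|->7.5, |2|->3, |4|->4.5, |1|->1.5, |4|->4.5
Step 3: Attach original signs; sum ranks with positive sign and with negative sign.
W+ = 9.5 + 1.5 + 7.5 + 3 + 4.5 = 26
W- = 7.5 + 6 + 9.5 + 4.5 + 1.5 = 29
(Check: W+ + W- = 55 should equal n(n+1)/2 = 55.)
Step 4: Test statistic W = min(W+, W-) = 26.
Step 5: Ties in |d|, so use the tie-corrected normal approximation.
        E[W] = n(n+1)/4 = 10*11/4 = 27.5.
        Tie groups: |d|=1 (t=2), |d|=4 (t=2), |d|=6 (t=2), |d|=8 (t=2); sum(t^3 - t) = 24.
        Var[W] = n(n+1)(2n+1)/24 - sum(t^3-t)/48 = 2310/24 - 24/48 = 95.75.
        z = (W - E[W]) / sqrt(Var[W]) = (26 - 27.5) / 9.7852 = -0.1533.
        Two-sided p = 2*Phi(z) = 0.878167.
Step 6: alpha = 0.05. fail to reject H0.

W+ = 26, W- = 29, W = min = 26, p = 0.878167, fail to reject H0.


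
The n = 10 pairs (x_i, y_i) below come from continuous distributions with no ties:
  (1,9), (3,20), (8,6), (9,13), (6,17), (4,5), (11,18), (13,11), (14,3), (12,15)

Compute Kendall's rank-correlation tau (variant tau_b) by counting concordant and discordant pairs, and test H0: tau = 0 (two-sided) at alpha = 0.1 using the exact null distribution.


Step 1: Enumerate the 45 unordered pairs (i,j) with i<j and classify each by sign(x_j-x_i) * sign(y_j-y_i).
  (1,2):dx=+2,dy=+11->C; (1,3):dx=+7,dy=-3->D; (1,4):dx=+8,dy=+4->C; (1,5):dx=+5,dy=+8->C
  (1,6):dx=+3,dy=-4->D; (1,7):dx=+10,dy=+9->C; (1,8):dx=+12,dy=+2->C; (1,9):dx=+13,dy=-6->D
  (1,10):dx=+11,dy=+6->C; (2,3):dx=+5,dy=-14->D; (2,4):dx=+6,dy=-7->D; (2,5):dx=+3,dy=-3->D
  (2,6):dx=+1,dy=-15->D; (2,7):dx=+8,dy=-2->D; (2,8):dx=+10,dy=-9->D; (2,9):dx=+11,dy=-17->D
  (2,10):dx=+9,dy=-5->D; (3,4):dx=+1,dy=+7->C; (3,5):dx=-2,dy=+11->D; (3,6):dx=-4,dy=-1->C
  (3,7):dx=+3,dy=+12->C; (3,8):dx=+5,dy=+5->C; (3,9):dx=+6,dy=-3->D; (3,10):dx=+4,dy=+9->C
  (4,5):dx=-3,dy=+4->D; (4,6):dx=-5,dy=-8->C; (4,7):dx=+2,dy=+5->C; (4,8):dx=+4,dy=-2->D
  (4,9):dx=+5,dy=-10->D; (4,10):dx=+3,dy=+2->C; (5,6):dx=-2,dy=-12->C; (5,7):dx=+5,dy=+1->C
  (5,8):dx=+7,dy=-6->D; (5,9):dx=+8,dy=-14->D; (5,10):dx=+6,dy=-2->D; (6,7):dx=+7,dy=+13->C
  (6,8):dx=+9,dy=+6->C; (6,9):dx=+10,dy=-2->D; (6,10):dx=+8,dy=+10->C; (7,8):dx=+2,dy=-7->D
  (7,9):dx=+3,dy=-15->D; (7,10):dx=+1,dy=-3->D; (8,9):dx=+1,dy=-8->D; (8,10):dx=-1,dy=+4->D
  (9,10):dx=-2,dy=+12->D
Step 2: C = 19, D = 26, total pairs = 45.
Step 3: tau = (C - D)/(n(n-1)/2) = (19 - 26)/45 = -0.155556.
Step 4: Exact two-sided p-value (enumerate n! = 3628800 permutations of y under H0): p = 0.600654.
Step 5: alpha = 0.1. fail to reject H0.

tau_b = -0.1556 (C=19, D=26), p = 0.600654, fail to reject H0.


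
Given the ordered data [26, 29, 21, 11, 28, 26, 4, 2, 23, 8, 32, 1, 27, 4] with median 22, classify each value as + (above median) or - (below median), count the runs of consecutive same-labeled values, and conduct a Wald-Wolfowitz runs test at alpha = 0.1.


Step 1: Compute median = 22; label A = above, B = below.
Labels in order: AABBAABBABABAB  (n_A = 7, n_B = 7)
Step 2: Count runs R = 10.
Step 3: Under H0 (random ordering), E[R] = 2*n_A*n_B/(n_A+n_B) + 1 = 2*7*7/14 + 1 = 8.0000.
        Var[R] = 2*n_A*n_B*(2*n_A*n_B - n_A - n_B) / ((n_A+n_B)^2 * (n_A+n_B-1)) = 8232/2548 = 3.2308.
        SD[R] = 1.7974.
Step 4: Continuity-corrected z = (R - 0.5 - E[R]) / SD[R] = (10 - 0.5 - 8.0000) / 1.7974 = 0.8345.
Step 5: Two-sided p-value via normal approximation = 2*(1 - Phi(|z|)) = 0.403986.
Step 6: alpha = 0.1. fail to reject H0.

R = 10, z = 0.8345, p = 0.403986, fail to reject H0.


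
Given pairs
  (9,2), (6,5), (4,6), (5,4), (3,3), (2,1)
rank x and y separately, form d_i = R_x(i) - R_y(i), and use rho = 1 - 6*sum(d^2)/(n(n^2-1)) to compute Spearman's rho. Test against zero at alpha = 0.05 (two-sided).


Step 1: Rank x and y separately (midranks; no ties here).
rank(x): 9->6, 6->5, 4->3, 5->4, 3->2, 2->1
rank(y): 2->2, 5->5, 6->6, 4->4, 3->3, 1->1
Step 2: d_i = R_x(i) - R_y(i); compute d_i^2.
  (6-2)^2=16, (5-5)^2=0, (3-6)^2=9, (4-4)^2=0, (2-3)^2=1, (1-1)^2=0
sum(d^2) = 26.
Step 3: rho = 1 - 6*26 / (6*(6^2 - 1)) = 1 - 156/210 = 0.257143.
Step 4: Under H0, t = rho * sqrt((n-2)/(1-rho^2)) = 0.5322 ~ t(4).
Step 5: Two-sided p-value from the t-distribution with 4 df = 0.622787.
Step 6: alpha = 0.05. fail to reject H0.

rho = 0.2571, p = 0.622787, fail to reject H0 at alpha = 0.05.


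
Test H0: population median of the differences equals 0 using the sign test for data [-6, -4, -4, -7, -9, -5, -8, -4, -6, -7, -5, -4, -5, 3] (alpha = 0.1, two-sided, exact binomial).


Step 1: Discard zero differences. Original n = 14; n_eff = number of nonzero differences = 14.
Nonzero differences (with sign): -6, -4, -4, -7, -9, -5, -8, -4, -6, -7, -5, -4, -5, +3
Step 2: Count signs: positive = 1, negative = 13.
Step 3: Under H0: P(positive) = 0.5, so the number of positives S ~ Bin(14, 0.5).
Step 4: Two-sided exact p-value = sum of Bin(14,0.5) probabilities at or below the observed probability = 0.001831.
Step 5: alpha = 0.1. reject H0.

n_eff = 14, pos = 1, neg = 13, p = 0.001831, reject H0.


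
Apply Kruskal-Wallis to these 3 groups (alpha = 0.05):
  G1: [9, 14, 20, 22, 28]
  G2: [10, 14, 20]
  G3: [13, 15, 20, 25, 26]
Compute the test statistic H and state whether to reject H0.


Step 1: Combine all N = 13 observations and assign midranks.
sorted (value, group, rank): (9,G1,1), (10,G2,2), (13,G3,3), (14,G1,4.5), (14,G2,4.5), (15,G3,6), (20,G1,8), (20,G2,8), (20,G3,8), (22,G1,10), (25,G3,11), (26,G3,12), (28,G1,13)
Step 2: Sum ranks within each group.
R_1 = 36.5 (n_1 = 5)
R_2 = 14.5 (n_2 = 3)
R_3 = 40 (n_3 = 5)
Step 3: H = 12/(N(N+1)) * sum(R_i^2/n_i) - 3(N+1)
     = 12/(13*14) * (36.5^2/5 + 14.5^2/3 + 40^2/5) - 3*14
     = 0.065934 * 656.533 - 42
     = 1.287912.
Step 4: Ties present; correction factor C = 1 - 30/(13^3 - 13) = 0.986264. Corrected H = 1.287912 / 0.986264 = 1.305850.
Step 5: Under H0, H ~ chi^2(2); p-value = 0.520521.
Step 6: alpha = 0.05. fail to reject H0.

H = 1.3058, df = 2, p = 0.520521, fail to reject H0.


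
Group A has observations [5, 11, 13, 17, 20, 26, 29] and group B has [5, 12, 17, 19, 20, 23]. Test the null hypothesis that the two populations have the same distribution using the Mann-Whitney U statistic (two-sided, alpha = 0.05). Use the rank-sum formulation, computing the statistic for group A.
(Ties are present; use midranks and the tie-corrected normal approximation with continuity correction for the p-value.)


Step 1: Combine and sort all 13 observations; assign midranks.
sorted (value, group): (5,X), (5,Y), (11,X), (12,Y), (13,X), (17,X), (17,Y), (19,Y), (20,X), (20,Y), (23,Y), (26,X), (29,X)
ranks: 5->1.5, 5->1.5, 11->3, 12->4, 13->5, 17->6.5, 17->6.5, 19->8, 20->9.5, 20->9.5, 23->11, 26->12, 29->13
Step 2: Rank sum for X: R1 = 1.5 + 3 + 5 + 6.5 + 9.5 + 12 + 13 = 50.5.
Step 3: U_X = R1 - n1(n1+1)/2 = 50.5 - 7*8/2 = 50.5 - 28 = 22.5.
       U_Y = n1*n2 - U_X = 42 - 22.5 = 19.5.
Step 4: Ties are present, so use the tie-corrected normal approximation (with continuity correction) for the p-value.
Step 5: p-value = 0.885935; compare to alpha = 0.05. fail to reject H0.

U_X = 22.5, p = 0.885935, fail to reject H0 at alpha = 0.05.


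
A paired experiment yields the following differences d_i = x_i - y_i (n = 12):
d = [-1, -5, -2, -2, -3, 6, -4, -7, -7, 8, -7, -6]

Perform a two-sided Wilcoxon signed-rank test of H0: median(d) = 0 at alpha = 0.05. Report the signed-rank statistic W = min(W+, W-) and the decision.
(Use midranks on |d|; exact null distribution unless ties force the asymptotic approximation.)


Step 1: Drop any zero differences (none here) and take |d_i|.
|d| = [1, 5, 2, 2, 3, 6, 4, 7, 7, 8, 7, 6]
Step 2: Midrank |d_i| (ties get averaged ranks).
ranks: |1|->1, |5|->6, |2|->2.5, |2|->2.5, |3|->4, |6|->7.5, |4|->5, |7|->10, |7|->10, |8|->12, |7|->10, |6|->7.5
Step 3: Attach original signs; sum ranks with positive sign and with negative sign.
W+ = 7.5 + 12 = 19.5
W- = 1 + 6 + 2.5 + 2.5 + 4 + 5 + 10 + 10 + 10 + 7.5 = 58.5
(Check: W+ + W- = 78 should equal n(n+1)/2 = 78.)
Step 4: Test statistic W = min(W+, W-) = 19.5.
Step 5: Ties in |d|, so use the tie-corrected normal approximation.
        E[W] = n(n+1)/4 = 12*13/4 = 39.
        Tie groups: |d|=2 (t=2), |d|=6 (t=2), |d|=7 (t=3); sum(t^3 - t) = 36.
        Var[W] = n(n+1)(2n+1)/24 - sum(t^3-t)/48 = 3900/24 - 36/48 = 161.75.
        z = (W - E[W]) / sqrt(Var[W]) = (19.5 - 39) / 12.7181 = -1.5332.
        Two-sided p = 2*Phi(z) = 0.125215.
Step 6: alpha = 0.05. fail to reject H0.

W+ = 19.5, W- = 58.5, W = min = 19.5, p = 0.125215, fail to reject H0.


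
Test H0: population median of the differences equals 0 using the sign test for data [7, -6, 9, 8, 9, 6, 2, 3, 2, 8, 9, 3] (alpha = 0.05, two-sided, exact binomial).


Step 1: Discard zero differences. Original n = 12; n_eff = number of nonzero differences = 12.
Nonzero differences (with sign): +7, -6, +9, +8, +9, +6, +2, +3, +2, +8, +9, +3
Step 2: Count signs: positive = 11, negative = 1.
Step 3: Under H0: P(positive) = 0.5, so the number of positives S ~ Bin(12, 0.5).
Step 4: Two-sided exact p-value = sum of Bin(12,0.5) probabilities at or below the observed probability = 0.006348.
Step 5: alpha = 0.05. reject H0.

n_eff = 12, pos = 11, neg = 1, p = 0.006348, reject H0.


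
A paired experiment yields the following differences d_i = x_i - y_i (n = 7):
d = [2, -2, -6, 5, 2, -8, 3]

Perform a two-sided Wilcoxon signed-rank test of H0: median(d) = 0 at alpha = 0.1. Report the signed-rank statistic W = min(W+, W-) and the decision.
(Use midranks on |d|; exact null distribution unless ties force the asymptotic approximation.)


Step 1: Drop any zero differences (none here) and take |d_i|.
|d| = [2, 2, 6, 5, 2, 8, 3]
Step 2: Midrank |d_i| (ties get averaged ranks).
ranks: |2|->2, |2|->2, |6|->6, |5|->5, |2|->2, |8|->7, |3|->4
Step 3: Attach original signs; sum ranks with positive sign and with negative sign.
W+ = 2 + 5 + 2 + 4 = 13
W- = 2 + 6 + 7 = 15
(Check: W+ + W- = 28 should equal n(n+1)/2 = 28.)
Step 4: Test statistic W = min(W+, W-) = 13.
Step 5: Ties in |d|, so use the tie-corrected normal approximation.
        E[W] = n(n+1)/4 = 7*8/4 = 14.
        Tie groups: |d|=2 (t=3); sum(t^3 - t) = 24.
        Var[W] = n(n+1)(2n+1)/24 - sum(t^3-t)/48 = 840/24 - 24/48 = 34.5.
        z = (W - E[W]) / sqrt(Var[W]) = (13 - 14) / 5.8737 = -0.1703.
        Two-sided p = 2*Phi(z) = 0.864813.
Step 6: alpha = 0.1. fail to reject H0.

W+ = 13, W- = 15, W = min = 13, p = 0.864813, fail to reject H0.


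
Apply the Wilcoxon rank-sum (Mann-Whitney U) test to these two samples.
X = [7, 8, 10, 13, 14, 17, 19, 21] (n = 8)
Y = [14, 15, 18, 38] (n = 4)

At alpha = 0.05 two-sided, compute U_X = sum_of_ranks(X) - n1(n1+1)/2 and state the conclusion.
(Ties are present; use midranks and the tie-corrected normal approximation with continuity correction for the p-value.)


Step 1: Combine and sort all 12 observations; assign midranks.
sorted (value, group): (7,X), (8,X), (10,X), (13,X), (14,X), (14,Y), (15,Y), (17,X), (18,Y), (19,X), (21,X), (38,Y)
ranks: 7->1, 8->2, 10->3, 13->4, 14->5.5, 14->5.5, 15->7, 17->8, 18->9, 19->10, 21->11, 38->12
Step 2: Rank sum for X: R1 = 1 + 2 + 3 + 4 + 5.5 + 8 + 10 + 11 = 44.5.
Step 3: U_X = R1 - n1(n1+1)/2 = 44.5 - 8*9/2 = 44.5 - 36 = 8.5.
       U_Y = n1*n2 - U_X = 32 - 8.5 = 23.5.
Step 4: Ties are present, so use the tie-corrected normal approximation (with continuity correction) for the p-value.
Step 5: p-value = 0.233663; compare to alpha = 0.05. fail to reject H0.

U_X = 8.5, p = 0.233663, fail to reject H0 at alpha = 0.05.


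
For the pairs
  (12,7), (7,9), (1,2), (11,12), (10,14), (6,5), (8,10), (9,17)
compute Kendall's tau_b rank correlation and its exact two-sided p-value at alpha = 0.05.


Step 1: Enumerate the 28 unordered pairs (i,j) with i<j and classify each by sign(x_j-x_i) * sign(y_j-y_i).
  (1,2):dx=-5,dy=+2->D; (1,3):dx=-11,dy=-5->C; (1,4):dx=-1,dy=+5->D; (1,5):dx=-2,dy=+7->D
  (1,6):dx=-6,dy=-2->C; (1,7):dx=-4,dy=+3->D; (1,8):dx=-3,dy=+10->D; (2,3):dx=-6,dy=-7->C
  (2,4):dx=+4,dy=+3->C; (2,5):dx=+3,dy=+5->C; (2,6):dx=-1,dy=-4->C; (2,7):dx=+1,dy=+1->C
  (2,8):dx=+2,dy=+8->C; (3,4):dx=+10,dy=+10->C; (3,5):dx=+9,dy=+12->C; (3,6):dx=+5,dy=+3->C
  (3,7):dx=+7,dy=+8->C; (3,8):dx=+8,dy=+15->C; (4,5):dx=-1,dy=+2->D; (4,6):dx=-5,dy=-7->C
  (4,7):dx=-3,dy=-2->C; (4,8):dx=-2,dy=+5->D; (5,6):dx=-4,dy=-9->C; (5,7):dx=-2,dy=-4->C
  (5,8):dx=-1,dy=+3->D; (6,7):dx=+2,dy=+5->C; (6,8):dx=+3,dy=+12->C; (7,8):dx=+1,dy=+7->C
Step 2: C = 20, D = 8, total pairs = 28.
Step 3: tau = (C - D)/(n(n-1)/2) = (20 - 8)/28 = 0.428571.
Step 4: Exact two-sided p-value (enumerate n! = 40320 permutations of y under H0): p = 0.178869.
Step 5: alpha = 0.05. fail to reject H0.

tau_b = 0.4286 (C=20, D=8), p = 0.178869, fail to reject H0.


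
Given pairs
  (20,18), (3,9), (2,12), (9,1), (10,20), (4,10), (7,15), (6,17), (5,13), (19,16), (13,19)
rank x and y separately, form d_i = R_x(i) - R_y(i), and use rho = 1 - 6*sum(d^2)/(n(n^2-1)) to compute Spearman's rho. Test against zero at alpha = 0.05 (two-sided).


Step 1: Rank x and y separately (midranks; no ties here).
rank(x): 20->11, 3->2, 2->1, 9->7, 10->8, 4->3, 7->6, 6->5, 5->4, 19->10, 13->9
rank(y): 18->9, 9->2, 12->4, 1->1, 20->11, 10->3, 15->6, 17->8, 13->5, 16->7, 19->10
Step 2: d_i = R_x(i) - R_y(i); compute d_i^2.
  (11-9)^2=4, (2-2)^2=0, (1-4)^2=9, (7-1)^2=36, (8-11)^2=9, (3-3)^2=0, (6-6)^2=0, (5-8)^2=9, (4-5)^2=1, (10-7)^2=9, (9-10)^2=1
sum(d^2) = 78.
Step 3: rho = 1 - 6*78 / (11*(11^2 - 1)) = 1 - 468/1320 = 0.645455.
Step 4: Under H0, t = rho * sqrt((n-2)/(1-rho^2)) = 2.5352 ~ t(9).
Step 5: Two-sided p-value from the t-distribution with 9 df = 0.031963.
Step 6: alpha = 0.05. reject H0.

rho = 0.6455, p = 0.031963, reject H0 at alpha = 0.05.


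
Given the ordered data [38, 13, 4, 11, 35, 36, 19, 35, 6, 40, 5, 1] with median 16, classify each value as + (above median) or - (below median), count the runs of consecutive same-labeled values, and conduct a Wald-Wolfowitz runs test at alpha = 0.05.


Step 1: Compute median = 16; label A = above, B = below.
Labels in order: ABBBAAAABABB  (n_A = 6, n_B = 6)
Step 2: Count runs R = 6.
Step 3: Under H0 (random ordering), E[R] = 2*n_A*n_B/(n_A+n_B) + 1 = 2*6*6/12 + 1 = 7.0000.
        Var[R] = 2*n_A*n_B*(2*n_A*n_B - n_A - n_B) / ((n_A+n_B)^2 * (n_A+n_B-1)) = 4320/1584 = 2.7273.
        SD[R] = 1.6514.
Step 4: Continuity-corrected z = (R + 0.5 - E[R]) / SD[R] = (6 + 0.5 - 7.0000) / 1.6514 = -0.3028.
Step 5: Two-sided p-value via normal approximation = 2*(1 - Phi(|z|)) = 0.762069.
Step 6: alpha = 0.05. fail to reject H0.

R = 6, z = -0.3028, p = 0.762069, fail to reject H0.


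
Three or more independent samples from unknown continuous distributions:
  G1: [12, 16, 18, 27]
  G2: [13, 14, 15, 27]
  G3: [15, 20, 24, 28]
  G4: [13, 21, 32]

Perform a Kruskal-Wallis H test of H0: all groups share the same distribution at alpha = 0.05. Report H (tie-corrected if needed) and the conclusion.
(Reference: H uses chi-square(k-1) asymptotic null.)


Step 1: Combine all N = 15 observations and assign midranks.
sorted (value, group, rank): (12,G1,1), (13,G2,2.5), (13,G4,2.5), (14,G2,4), (15,G2,5.5), (15,G3,5.5), (16,G1,7), (18,G1,8), (20,G3,9), (21,G4,10), (24,G3,11), (27,G1,12.5), (27,G2,12.5), (28,G3,14), (32,G4,15)
Step 2: Sum ranks within each group.
R_1 = 28.5 (n_1 = 4)
R_2 = 24.5 (n_2 = 4)
R_3 = 39.5 (n_3 = 4)
R_4 = 27.5 (n_4 = 3)
Step 3: H = 12/(N(N+1)) * sum(R_i^2/n_i) - 3(N+1)
     = 12/(15*16) * (28.5^2/4 + 24.5^2/4 + 39.5^2/4 + 27.5^2/3) - 3*16
     = 0.050000 * 995.271 - 48
     = 1.763542.
Step 4: Ties present; correction factor C = 1 - 18/(15^3 - 15) = 0.994643. Corrected H = 1.763542 / 0.994643 = 1.773040.
Step 5: Under H0, H ~ chi^2(3); p-value = 0.620819.
Step 6: alpha = 0.05. fail to reject H0.

H = 1.7730, df = 3, p = 0.620819, fail to reject H0.


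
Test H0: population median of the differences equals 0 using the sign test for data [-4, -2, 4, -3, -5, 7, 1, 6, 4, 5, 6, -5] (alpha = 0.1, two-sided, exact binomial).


Step 1: Discard zero differences. Original n = 12; n_eff = number of nonzero differences = 12.
Nonzero differences (with sign): -4, -2, +4, -3, -5, +7, +1, +6, +4, +5, +6, -5
Step 2: Count signs: positive = 7, negative = 5.
Step 3: Under H0: P(positive) = 0.5, so the number of positives S ~ Bin(12, 0.5).
Step 4: Two-sided exact p-value = sum of Bin(12,0.5) probabilities at or below the observed probability = 0.774414.
Step 5: alpha = 0.1. fail to reject H0.

n_eff = 12, pos = 7, neg = 5, p = 0.774414, fail to reject H0.


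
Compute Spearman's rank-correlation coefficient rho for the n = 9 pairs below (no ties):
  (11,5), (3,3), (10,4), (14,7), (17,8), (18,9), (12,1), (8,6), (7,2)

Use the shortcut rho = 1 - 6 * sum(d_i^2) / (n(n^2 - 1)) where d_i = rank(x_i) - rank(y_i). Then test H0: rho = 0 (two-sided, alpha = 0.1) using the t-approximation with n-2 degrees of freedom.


Step 1: Rank x and y separately (midranks; no ties here).
rank(x): 11->5, 3->1, 10->4, 14->7, 17->8, 18->9, 12->6, 8->3, 7->2
rank(y): 5->5, 3->3, 4->4, 7->7, 8->8, 9->9, 1->1, 6->6, 2->2
Step 2: d_i = R_x(i) - R_y(i); compute d_i^2.
  (5-5)^2=0, (1-3)^2=4, (4-4)^2=0, (7-7)^2=0, (8-8)^2=0, (9-9)^2=0, (6-1)^2=25, (3-6)^2=9, (2-2)^2=0
sum(d^2) = 38.
Step 3: rho = 1 - 6*38 / (9*(9^2 - 1)) = 1 - 228/720 = 0.683333.
Step 4: Under H0, t = rho * sqrt((n-2)/(1-rho^2)) = 2.4763 ~ t(7).
Step 5: Two-sided p-value from the t-distribution with 7 df = 0.042442.
Step 6: alpha = 0.1. reject H0.

rho = 0.6833, p = 0.042442, reject H0 at alpha = 0.1.


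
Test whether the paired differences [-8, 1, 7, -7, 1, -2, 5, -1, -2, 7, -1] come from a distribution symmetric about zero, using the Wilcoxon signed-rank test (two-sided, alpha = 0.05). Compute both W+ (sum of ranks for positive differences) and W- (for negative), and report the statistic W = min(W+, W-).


Step 1: Drop any zero differences (none here) and take |d_i|.
|d| = [8, 1, 7, 7, 1, 2, 5, 1, 2, 7, 1]
Step 2: Midrank |d_i| (ties get averaged ranks).
ranks: |8|->11, |1|->2.5, |7|->9, |7|->9, |1|->2.5, |2|->5.5, |5|->7, |1|->2.5, |2|->5.5, |7|->9, |1|->2.5
Step 3: Attach original signs; sum ranks with positive sign and with negative sign.
W+ = 2.5 + 9 + 2.5 + 7 + 9 = 30
W- = 11 + 9 + 5.5 + 2.5 + 5.5 + 2.5 = 36
(Check: W+ + W- = 66 should equal n(n+1)/2 = 66.)
Step 4: Test statistic W = min(W+, W-) = 30.
Step 5: Ties in |d|, so use the tie-corrected normal approximation.
        E[W] = n(n+1)/4 = 11*12/4 = 33.
        Tie groups: |d|=1 (t=4), |d|=2 (t=2), |d|=7 (t=3); sum(t^3 - t) = 90.
        Var[W] = n(n+1)(2n+1)/24 - sum(t^3-t)/48 = 3036/24 - 90/48 = 124.625.
        z = (W - E[W]) / sqrt(Var[W]) = (30 - 33) / 11.1636 = -0.2687.
        Two-sided p = 2*Phi(z) = 0.788136.
Step 6: alpha = 0.05. fail to reject H0.

W+ = 30, W- = 36, W = min = 30, p = 0.788136, fail to reject H0.


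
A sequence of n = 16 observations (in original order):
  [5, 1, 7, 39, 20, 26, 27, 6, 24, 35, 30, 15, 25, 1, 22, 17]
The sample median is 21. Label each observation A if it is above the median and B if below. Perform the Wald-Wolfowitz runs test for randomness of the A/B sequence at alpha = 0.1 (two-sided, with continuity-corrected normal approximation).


Step 1: Compute median = 21; label A = above, B = below.
Labels in order: BBBABAABAAABABAB  (n_A = 8, n_B = 8)
Step 2: Count runs R = 11.
Step 3: Under H0 (random ordering), E[R] = 2*n_A*n_B/(n_A+n_B) + 1 = 2*8*8/16 + 1 = 9.0000.
        Var[R] = 2*n_A*n_B*(2*n_A*n_B - n_A - n_B) / ((n_A+n_B)^2 * (n_A+n_B-1)) = 14336/3840 = 3.7333.
        SD[R] = 1.9322.
Step 4: Continuity-corrected z = (R - 0.5 - E[R]) / SD[R] = (11 - 0.5 - 9.0000) / 1.9322 = 0.7763.
Step 5: Two-sided p-value via normal approximation = 2*(1 - Phi(|z|)) = 0.437558.
Step 6: alpha = 0.1. fail to reject H0.

R = 11, z = 0.7763, p = 0.437558, fail to reject H0.


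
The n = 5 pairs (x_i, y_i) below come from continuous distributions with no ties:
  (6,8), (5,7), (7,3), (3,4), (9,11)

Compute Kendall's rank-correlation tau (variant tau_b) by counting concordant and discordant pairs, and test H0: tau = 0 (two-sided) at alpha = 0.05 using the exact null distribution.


Step 1: Enumerate the 10 unordered pairs (i,j) with i<j and classify each by sign(x_j-x_i) * sign(y_j-y_i).
  (1,2):dx=-1,dy=-1->C; (1,3):dx=+1,dy=-5->D; (1,4):dx=-3,dy=-4->C; (1,5):dx=+3,dy=+3->C
  (2,3):dx=+2,dy=-4->D; (2,4):dx=-2,dy=-3->C; (2,5):dx=+4,dy=+4->C; (3,4):dx=-4,dy=+1->D
  (3,5):dx=+2,dy=+8->C; (4,5):dx=+6,dy=+7->C
Step 2: C = 7, D = 3, total pairs = 10.
Step 3: tau = (C - D)/(n(n-1)/2) = (7 - 3)/10 = 0.400000.
Step 4: Exact two-sided p-value (enumerate n! = 120 permutations of y under H0): p = 0.483333.
Step 5: alpha = 0.05. fail to reject H0.

tau_b = 0.4000 (C=7, D=3), p = 0.483333, fail to reject H0.


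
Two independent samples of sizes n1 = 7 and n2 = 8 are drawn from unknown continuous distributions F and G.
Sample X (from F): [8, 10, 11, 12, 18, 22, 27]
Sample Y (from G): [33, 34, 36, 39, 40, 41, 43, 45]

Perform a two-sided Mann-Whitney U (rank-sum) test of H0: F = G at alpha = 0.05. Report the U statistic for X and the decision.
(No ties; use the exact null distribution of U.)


Step 1: Combine and sort all 15 observations; assign midranks.
sorted (value, group): (8,X), (10,X), (11,X), (12,X), (18,X), (22,X), (27,X), (33,Y), (34,Y), (36,Y), (39,Y), (40,Y), (41,Y), (43,Y), (45,Y)
ranks: 8->1, 10->2, 11->3, 12->4, 18->5, 22->6, 27->7, 33->8, 34->9, 36->10, 39->11, 40->12, 41->13, 43->14, 45->15
Step 2: Rank sum for X: R1 = 1 + 2 + 3 + 4 + 5 + 6 + 7 = 28.
Step 3: U_X = R1 - n1(n1+1)/2 = 28 - 7*8/2 = 28 - 28 = 0.
       U_Y = n1*n2 - U_X = 56 - 0 = 56.
Step 4: No ties, so the exact null distribution of U (based on enumerating the C(15,7) = 6435 equally likely rank assignments) gives the two-sided p-value.
Step 5: p-value = 0.000311; compare to alpha = 0.05. reject H0.

U_X = 0, p = 0.000311, reject H0 at alpha = 0.05.


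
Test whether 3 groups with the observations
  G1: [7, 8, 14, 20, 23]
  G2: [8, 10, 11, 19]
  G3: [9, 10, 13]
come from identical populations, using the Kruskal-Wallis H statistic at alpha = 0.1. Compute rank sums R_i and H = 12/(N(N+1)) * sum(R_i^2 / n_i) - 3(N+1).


Step 1: Combine all N = 12 observations and assign midranks.
sorted (value, group, rank): (7,G1,1), (8,G1,2.5), (8,G2,2.5), (9,G3,4), (10,G2,5.5), (10,G3,5.5), (11,G2,7), (13,G3,8), (14,G1,9), (19,G2,10), (20,G1,11), (23,G1,12)
Step 2: Sum ranks within each group.
R_1 = 35.5 (n_1 = 5)
R_2 = 25 (n_2 = 4)
R_3 = 17.5 (n_3 = 3)
Step 3: H = 12/(N(N+1)) * sum(R_i^2/n_i) - 3(N+1)
     = 12/(12*13) * (35.5^2/5 + 25^2/4 + 17.5^2/3) - 3*13
     = 0.076923 * 510.383 - 39
     = 0.260256.
Step 4: Ties present; correction factor C = 1 - 12/(12^3 - 12) = 0.993007. Corrected H = 0.260256 / 0.993007 = 0.262089.
Step 5: Under H0, H ~ chi^2(2); p-value = 0.877179.
Step 6: alpha = 0.1. fail to reject H0.

H = 0.2621, df = 2, p = 0.877179, fail to reject H0.


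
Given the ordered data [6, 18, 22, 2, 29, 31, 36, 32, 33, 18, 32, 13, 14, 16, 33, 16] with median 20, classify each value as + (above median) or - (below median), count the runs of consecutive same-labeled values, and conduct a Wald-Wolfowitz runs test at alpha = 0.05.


Step 1: Compute median = 20; label A = above, B = below.
Labels in order: BBABAAAAABABBBAB  (n_A = 8, n_B = 8)
Step 2: Count runs R = 9.
Step 3: Under H0 (random ordering), E[R] = 2*n_A*n_B/(n_A+n_B) + 1 = 2*8*8/16 + 1 = 9.0000.
        Var[R] = 2*n_A*n_B*(2*n_A*n_B - n_A - n_B) / ((n_A+n_B)^2 * (n_A+n_B-1)) = 14336/3840 = 3.7333.
        SD[R] = 1.9322.
Step 4: R = E[R], so z = 0 with no continuity correction.
Step 5: Two-sided p-value via normal approximation = 2*(1 - Phi(|z|)) = 1.000000.
Step 6: alpha = 0.05. fail to reject H0.

R = 9, z = 0.0000, p = 1.000000, fail to reject H0.


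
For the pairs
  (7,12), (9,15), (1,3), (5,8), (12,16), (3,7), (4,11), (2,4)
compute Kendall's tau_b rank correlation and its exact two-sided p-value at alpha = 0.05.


Step 1: Enumerate the 28 unordered pairs (i,j) with i<j and classify each by sign(x_j-x_i) * sign(y_j-y_i).
  (1,2):dx=+2,dy=+3->C; (1,3):dx=-6,dy=-9->C; (1,4):dx=-2,dy=-4->C; (1,5):dx=+5,dy=+4->C
  (1,6):dx=-4,dy=-5->C; (1,7):dx=-3,dy=-1->C; (1,8):dx=-5,dy=-8->C; (2,3):dx=-8,dy=-12->C
  (2,4):dx=-4,dy=-7->C; (2,5):dx=+3,dy=+1->C; (2,6):dx=-6,dy=-8->C; (2,7):dx=-5,dy=-4->C
  (2,8):dx=-7,dy=-11->C; (3,4):dx=+4,dy=+5->C; (3,5):dx=+11,dy=+13->C; (3,6):dx=+2,dy=+4->C
  (3,7):dx=+3,dy=+8->C; (3,8):dx=+1,dy=+1->C; (4,5):dx=+7,dy=+8->C; (4,6):dx=-2,dy=-1->C
  (4,7):dx=-1,dy=+3->D; (4,8):dx=-3,dy=-4->C; (5,6):dx=-9,dy=-9->C; (5,7):dx=-8,dy=-5->C
  (5,8):dx=-10,dy=-12->C; (6,7):dx=+1,dy=+4->C; (6,8):dx=-1,dy=-3->C; (7,8):dx=-2,dy=-7->C
Step 2: C = 27, D = 1, total pairs = 28.
Step 3: tau = (C - D)/(n(n-1)/2) = (27 - 1)/28 = 0.928571.
Step 4: Exact two-sided p-value (enumerate n! = 40320 permutations of y under H0): p = 0.000397.
Step 5: alpha = 0.05. reject H0.

tau_b = 0.9286 (C=27, D=1), p = 0.000397, reject H0.


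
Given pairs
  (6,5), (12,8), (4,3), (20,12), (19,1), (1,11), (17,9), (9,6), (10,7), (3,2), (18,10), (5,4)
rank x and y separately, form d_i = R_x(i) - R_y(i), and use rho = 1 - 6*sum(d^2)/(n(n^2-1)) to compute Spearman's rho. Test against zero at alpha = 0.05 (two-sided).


Step 1: Rank x and y separately (midranks; no ties here).
rank(x): 6->5, 12->8, 4->3, 20->12, 19->11, 1->1, 17->9, 9->6, 10->7, 3->2, 18->10, 5->4
rank(y): 5->5, 8->8, 3->3, 12->12, 1->1, 11->11, 9->9, 6->6, 7->7, 2->2, 10->10, 4->4
Step 2: d_i = R_x(i) - R_y(i); compute d_i^2.
  (5-5)^2=0, (8-8)^2=0, (3-3)^2=0, (12-12)^2=0, (11-1)^2=100, (1-11)^2=100, (9-9)^2=0, (6-6)^2=0, (7-7)^2=0, (2-2)^2=0, (10-10)^2=0, (4-4)^2=0
sum(d^2) = 200.
Step 3: rho = 1 - 6*200 / (12*(12^2 - 1)) = 1 - 1200/1716 = 0.300699.
Step 4: Under H0, t = rho * sqrt((n-2)/(1-rho^2)) = 0.9970 ~ t(10).
Step 5: Two-sided p-value from the t-distribution with 10 df = 0.342260.
Step 6: alpha = 0.05. fail to reject H0.

rho = 0.3007, p = 0.342260, fail to reject H0 at alpha = 0.05.


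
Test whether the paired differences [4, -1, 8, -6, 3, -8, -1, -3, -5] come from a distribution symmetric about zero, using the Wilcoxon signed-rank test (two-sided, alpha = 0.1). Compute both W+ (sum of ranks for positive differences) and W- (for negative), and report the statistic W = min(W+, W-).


Step 1: Drop any zero differences (none here) and take |d_i|.
|d| = [4, 1, 8, 6, 3, 8, 1, 3, 5]
Step 2: Midrank |d_i| (ties get averaged ranks).
ranks: |4|->5, |1|->1.5, |8|->8.5, |6|->7, |3|->3.5, |8|->8.5, |1|->1.5, |3|->3.5, |5|->6
Step 3: Attach original signs; sum ranks with positive sign and with negative sign.
W+ = 5 + 8.5 + 3.5 = 17
W- = 1.5 + 7 + 8.5 + 1.5 + 3.5 + 6 = 28
(Check: W+ + W- = 45 should equal n(n+1)/2 = 45.)
Step 4: Test statistic W = min(W+, W-) = 17.
Step 5: Ties in |d|, so use the tie-corrected normal approximation.
        E[W] = n(n+1)/4 = 9*10/4 = 22.5.
        Tie groups: |d|=1 (t=2), |d|=3 (t=2), |d|=8 (t=2); sum(t^3 - t) = 18.
        Var[W] = n(n+1)(2n+1)/24 - sum(t^3-t)/48 = 1710/24 - 18/48 = 70.875.
        z = (W - E[W]) / sqrt(Var[W]) = (17 - 22.5) / 8.4187 = -0.6533.
        Two-sided p = 2*Phi(z) = 0.513560.
Step 6: alpha = 0.1. fail to reject H0.

W+ = 17, W- = 28, W = min = 17, p = 0.513560, fail to reject H0.


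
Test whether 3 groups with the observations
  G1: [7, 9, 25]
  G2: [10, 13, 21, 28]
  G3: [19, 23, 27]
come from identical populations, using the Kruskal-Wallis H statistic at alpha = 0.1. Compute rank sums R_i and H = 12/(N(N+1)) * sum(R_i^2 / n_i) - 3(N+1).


Step 1: Combine all N = 10 observations and assign midranks.
sorted (value, group, rank): (7,G1,1), (9,G1,2), (10,G2,3), (13,G2,4), (19,G3,5), (21,G2,6), (23,G3,7), (25,G1,8), (27,G3,9), (28,G2,10)
Step 2: Sum ranks within each group.
R_1 = 11 (n_1 = 3)
R_2 = 23 (n_2 = 4)
R_3 = 21 (n_3 = 3)
Step 3: H = 12/(N(N+1)) * sum(R_i^2/n_i) - 3(N+1)
     = 12/(10*11) * (11^2/3 + 23^2/4 + 21^2/3) - 3*11
     = 0.109091 * 319.583 - 33
     = 1.863636.
Step 4: No ties, so H is used without correction.
Step 5: Under H0, H ~ chi^2(2); p-value = 0.393837.
Step 6: alpha = 0.1. fail to reject H0.

H = 1.8636, df = 2, p = 0.393837, fail to reject H0.


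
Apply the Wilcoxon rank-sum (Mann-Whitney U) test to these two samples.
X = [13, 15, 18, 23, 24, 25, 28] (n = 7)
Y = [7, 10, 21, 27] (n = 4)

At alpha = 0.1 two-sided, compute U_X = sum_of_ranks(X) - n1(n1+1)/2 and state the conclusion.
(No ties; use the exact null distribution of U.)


Step 1: Combine and sort all 11 observations; assign midranks.
sorted (value, group): (7,Y), (10,Y), (13,X), (15,X), (18,X), (21,Y), (23,X), (24,X), (25,X), (27,Y), (28,X)
ranks: 7->1, 10->2, 13->3, 15->4, 18->5, 21->6, 23->7, 24->8, 25->9, 27->10, 28->11
Step 2: Rank sum for X: R1 = 3 + 4 + 5 + 7 + 8 + 9 + 11 = 47.
Step 3: U_X = R1 - n1(n1+1)/2 = 47 - 7*8/2 = 47 - 28 = 19.
       U_Y = n1*n2 - U_X = 28 - 19 = 9.
Step 4: No ties, so the exact null distribution of U (based on enumerating the C(11,7) = 330 equally likely rank assignments) gives the two-sided p-value.
Step 5: p-value = 0.412121; compare to alpha = 0.1. fail to reject H0.

U_X = 19, p = 0.412121, fail to reject H0 at alpha = 0.1.


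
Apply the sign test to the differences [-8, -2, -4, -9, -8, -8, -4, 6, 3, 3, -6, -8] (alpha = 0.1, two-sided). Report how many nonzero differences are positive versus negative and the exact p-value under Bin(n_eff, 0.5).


Step 1: Discard zero differences. Original n = 12; n_eff = number of nonzero differences = 12.
Nonzero differences (with sign): -8, -2, -4, -9, -8, -8, -4, +6, +3, +3, -6, -8
Step 2: Count signs: positive = 3, negative = 9.
Step 3: Under H0: P(positive) = 0.5, so the number of positives S ~ Bin(12, 0.5).
Step 4: Two-sided exact p-value = sum of Bin(12,0.5) probabilities at or below the observed probability = 0.145996.
Step 5: alpha = 0.1. fail to reject H0.

n_eff = 12, pos = 3, neg = 9, p = 0.145996, fail to reject H0.


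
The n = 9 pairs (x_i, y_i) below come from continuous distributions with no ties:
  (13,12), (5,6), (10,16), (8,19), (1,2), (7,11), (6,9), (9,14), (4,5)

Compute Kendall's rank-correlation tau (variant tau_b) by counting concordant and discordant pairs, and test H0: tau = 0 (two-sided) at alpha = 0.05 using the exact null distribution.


Step 1: Enumerate the 36 unordered pairs (i,j) with i<j and classify each by sign(x_j-x_i) * sign(y_j-y_i).
  (1,2):dx=-8,dy=-6->C; (1,3):dx=-3,dy=+4->D; (1,4):dx=-5,dy=+7->D; (1,5):dx=-12,dy=-10->C
  (1,6):dx=-6,dy=-1->C; (1,7):dx=-7,dy=-3->C; (1,8):dx=-4,dy=+2->D; (1,9):dx=-9,dy=-7->C
  (2,3):dx=+5,dy=+10->C; (2,4):dx=+3,dy=+13->C; (2,5):dx=-4,dy=-4->C; (2,6):dx=+2,dy=+5->C
  (2,7):dx=+1,dy=+3->C; (2,8):dx=+4,dy=+8->C; (2,9):dx=-1,dy=-1->C; (3,4):dx=-2,dy=+3->D
  (3,5):dx=-9,dy=-14->C; (3,6):dx=-3,dy=-5->C; (3,7):dx=-4,dy=-7->C; (3,8):dx=-1,dy=-2->C
  (3,9):dx=-6,dy=-11->C; (4,5):dx=-7,dy=-17->C; (4,6):dx=-1,dy=-8->C; (4,7):dx=-2,dy=-10->C
  (4,8):dx=+1,dy=-5->D; (4,9):dx=-4,dy=-14->C; (5,6):dx=+6,dy=+9->C; (5,7):dx=+5,dy=+7->C
  (5,8):dx=+8,dy=+12->C; (5,9):dx=+3,dy=+3->C; (6,7):dx=-1,dy=-2->C; (6,8):dx=+2,dy=+3->C
  (6,9):dx=-3,dy=-6->C; (7,8):dx=+3,dy=+5->C; (7,9):dx=-2,dy=-4->C; (8,9):dx=-5,dy=-9->C
Step 2: C = 31, D = 5, total pairs = 36.
Step 3: tau = (C - D)/(n(n-1)/2) = (31 - 5)/36 = 0.722222.
Step 4: Exact two-sided p-value (enumerate n! = 362880 permutations of y under H0): p = 0.005886.
Step 5: alpha = 0.05. reject H0.

tau_b = 0.7222 (C=31, D=5), p = 0.005886, reject H0.


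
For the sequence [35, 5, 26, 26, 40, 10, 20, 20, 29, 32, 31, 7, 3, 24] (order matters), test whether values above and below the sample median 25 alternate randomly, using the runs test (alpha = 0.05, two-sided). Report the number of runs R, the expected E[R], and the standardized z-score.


Step 1: Compute median = 25; label A = above, B = below.
Labels in order: ABAAABBBAAABBB  (n_A = 7, n_B = 7)
Step 2: Count runs R = 6.
Step 3: Under H0 (random ordering), E[R] = 2*n_A*n_B/(n_A+n_B) + 1 = 2*7*7/14 + 1 = 8.0000.
        Var[R] = 2*n_A*n_B*(2*n_A*n_B - n_A - n_B) / ((n_A+n_B)^2 * (n_A+n_B-1)) = 8232/2548 = 3.2308.
        SD[R] = 1.7974.
Step 4: Continuity-corrected z = (R + 0.5 - E[R]) / SD[R] = (6 + 0.5 - 8.0000) / 1.7974 = -0.8345.
Step 5: Two-sided p-value via normal approximation = 2*(1 - Phi(|z|)) = 0.403986.
Step 6: alpha = 0.05. fail to reject H0.

R = 6, z = -0.8345, p = 0.403986, fail to reject H0.


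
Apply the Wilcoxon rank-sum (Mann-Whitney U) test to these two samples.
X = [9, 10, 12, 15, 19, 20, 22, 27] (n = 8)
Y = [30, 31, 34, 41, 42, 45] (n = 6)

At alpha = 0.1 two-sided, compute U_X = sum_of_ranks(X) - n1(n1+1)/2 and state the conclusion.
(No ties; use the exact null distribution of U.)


Step 1: Combine and sort all 14 observations; assign midranks.
sorted (value, group): (9,X), (10,X), (12,X), (15,X), (19,X), (20,X), (22,X), (27,X), (30,Y), (31,Y), (34,Y), (41,Y), (42,Y), (45,Y)
ranks: 9->1, 10->2, 12->3, 15->4, 19->5, 20->6, 22->7, 27->8, 30->9, 31->10, 34->11, 41->12, 42->13, 45->14
Step 2: Rank sum for X: R1 = 1 + 2 + 3 + 4 + 5 + 6 + 7 + 8 = 36.
Step 3: U_X = R1 - n1(n1+1)/2 = 36 - 8*9/2 = 36 - 36 = 0.
       U_Y = n1*n2 - U_X = 48 - 0 = 48.
Step 4: No ties, so the exact null distribution of U (based on enumerating the C(14,8) = 3003 equally likely rank assignments) gives the two-sided p-value.
Step 5: p-value = 0.000666; compare to alpha = 0.1. reject H0.

U_X = 0, p = 0.000666, reject H0 at alpha = 0.1.
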